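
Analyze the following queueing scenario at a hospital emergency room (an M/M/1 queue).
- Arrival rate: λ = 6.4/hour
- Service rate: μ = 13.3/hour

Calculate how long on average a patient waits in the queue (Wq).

First, compute utilization: ρ = λ/μ = 6.4/13.3 = 0.4812
For M/M/1: Wq = λ/(μ(μ-λ))
Wq = 6.4/(13.3 × (13.3-6.4))
Wq = 6.4/(13.3 × 6.90)
Wq = 0.06974 hours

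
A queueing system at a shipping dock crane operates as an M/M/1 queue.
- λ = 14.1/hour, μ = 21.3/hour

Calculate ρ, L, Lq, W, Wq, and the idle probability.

Step 1: ρ = λ/μ = 14.1/21.3 = 0.6620
Step 2: L = λ/(μ-λ) = 14.1/7.20 = 1.9583
Step 3: Lq = λ²/(μ(μ-λ)) = 198.81/(21.3×7.20) = 1.2964
Step 4: W = 1/(μ-λ) = 1/7.20 = 0.13889
Step 5: Wq = λ/(μ(μ-λ)) = 14.1/(21.3×7.20) = 0.09194
Step 6: P(0) = 1-ρ = 0.3380
Verify: L = λW = 14.1×0.13889 = 1.9583 ✔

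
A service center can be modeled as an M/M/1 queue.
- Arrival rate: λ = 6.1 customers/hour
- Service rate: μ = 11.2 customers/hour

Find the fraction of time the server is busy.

Server utilization: ρ = λ/μ
ρ = 6.1/11.2 = 0.5446
The server is busy 54.46% of the time.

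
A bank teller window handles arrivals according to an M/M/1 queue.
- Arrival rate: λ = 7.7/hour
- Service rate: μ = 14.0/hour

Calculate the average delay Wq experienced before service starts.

First, compute utilization: ρ = λ/μ = 7.7/14.0 = 0.5500
For M/M/1: Wq = λ/(μ(μ-λ))
Wq = 7.7/(14.0 × (14.0-7.7))
Wq = 7.7/(14.0 × 6.30)
Wq = 0.08730 hours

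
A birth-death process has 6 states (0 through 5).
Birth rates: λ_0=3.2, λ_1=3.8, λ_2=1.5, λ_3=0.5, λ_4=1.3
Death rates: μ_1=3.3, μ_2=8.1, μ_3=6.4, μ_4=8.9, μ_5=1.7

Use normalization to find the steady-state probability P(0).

Ratios P(n)/P(0) = (λ₀···λₙ₋₁)/(μ₁···μₙ):
P(1)/P(0) = (3.2)/(3.3) = 0.9697
P(2)/P(0) = (3.2×3.8)/(3.3×8.1) = 0.4549
P(3)/P(0) = (3.2×3.8×1.5)/(3.3×8.1×6.4) = 0.1066
P(4)/P(0) = (3.2×3.8×1.5×0.5)/(3.3×8.1×6.4×8.9) = 0.005990
P(5)/P(0) = (3.2×3.8×1.5×0.5×1.3)/(3.3×8.1×6.4×8.9×1.7) = 0.004581

Normalization: ∑ P(n) = 1
P(0) × (1.0000 + 0.9697 + 0.4549 + 0.1066 + 0.005990 + 0.004581) = 1
P(0) × 2.5418 = 1
P(0) = 1/2.5418 = 0.3934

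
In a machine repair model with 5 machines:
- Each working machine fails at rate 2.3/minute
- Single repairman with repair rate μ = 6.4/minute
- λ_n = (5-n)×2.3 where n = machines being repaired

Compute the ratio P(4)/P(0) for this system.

P(4)/P(0) = ∏_{i=0}^{4-1} λ_i/μ_{i+1}
= (5-0)×2.3/6.4 × (5-1)×2.3/6.4 × (5-2)×2.3/6.4 × (5-3)×2.3/6.4
= 2.0016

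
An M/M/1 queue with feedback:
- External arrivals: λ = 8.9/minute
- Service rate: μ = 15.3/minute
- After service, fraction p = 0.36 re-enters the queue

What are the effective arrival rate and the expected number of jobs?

Effective arrival rate: λ_eff = λ/(1-p) = 8.9/(1-0.36) = 8.9/0.64 = 13.90625
ρ = λ_eff/μ = 13.90625/15.3 = 0.908905
L = ρ/(1-ρ) = 0.908905/(1-0.908905) = 9.9776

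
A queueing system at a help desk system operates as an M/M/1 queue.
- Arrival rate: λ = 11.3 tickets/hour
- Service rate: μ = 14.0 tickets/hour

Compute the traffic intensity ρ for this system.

Server utilization: ρ = λ/μ
ρ = 11.3/14.0 = 0.8071
The server is busy 80.71% of the time.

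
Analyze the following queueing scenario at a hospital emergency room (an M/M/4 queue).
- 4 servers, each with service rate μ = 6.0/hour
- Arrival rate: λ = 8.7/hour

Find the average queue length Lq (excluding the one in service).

Traffic intensity: ρ = λ/(cμ) = 8.7/(4×6.0) = 0.3625
Since ρ = 0.3625 < 1, system is stable.
Offered load a = λ/μ = cρ = 8.7/6.0 = 1.4500
P₀ = [ Σₙ₌₀^3 aⁿ/n! + a^4/(4!(1-ρ)) ]⁻¹
Σ = a^0/0! + a^1/1! + a^2/2! + a^3/3! = 1.0000 + 1.4500 + 1.0513 + 0.5081 = 4.0094
a^4/(4!(1-ρ)) = 4.4205/(24 × 0.6375) = 0.2889
P₀ = 1/(4.0094 + 0.2889) = 0.2327
Lq = P₀·a^4·ρ / (4!(1-ρ)²) = 0.23265 × 4.4205 × 0.36250 / (24 × 0.40641) = 0.03822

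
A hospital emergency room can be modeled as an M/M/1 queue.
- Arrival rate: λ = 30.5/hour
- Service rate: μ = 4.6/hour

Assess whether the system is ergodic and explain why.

Stability requires ρ = λ/(cμ) < 1
ρ = 30.5/(1 × 4.6) = 30.5/4.60 = 6.6304
Since 6.6304 ≥ 1, the system is UNSTABLE.
Queue grows without bound. Need μ > λ = 30.5.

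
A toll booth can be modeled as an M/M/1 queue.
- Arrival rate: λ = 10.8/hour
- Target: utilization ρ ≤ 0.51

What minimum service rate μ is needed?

ρ = λ/μ, so μ = λ/ρ
μ ≥ 10.8/0.51 = 21.1765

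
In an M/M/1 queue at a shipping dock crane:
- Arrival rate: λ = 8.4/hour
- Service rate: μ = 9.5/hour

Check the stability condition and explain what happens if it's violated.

Stability requires ρ = λ/(cμ) < 1
ρ = 8.4/(1 × 9.5) = 8.4/9.50 = 0.8842
Since 0.8842 < 1, the system is STABLE.
The server is busy 88.42% of the time.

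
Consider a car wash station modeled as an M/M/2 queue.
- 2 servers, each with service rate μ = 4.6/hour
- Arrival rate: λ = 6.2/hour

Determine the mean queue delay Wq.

Traffic intensity: ρ = λ/(cμ) = 6.2/(2×4.6) = 0.6739
Since ρ = 0.6739 < 1, system is stable.
Offered load a = λ/μ = cρ = 6.2/4.6 = 1.3478
P₀ = [ Σₙ₌₀^1 aⁿ/n! + a^2/(2!(1-ρ)) ]⁻¹
Σ = a^0/0! + a^1/1! = 1.0000 + 1.3478 = 2.3478
a^2/(2!(1-ρ)) = 1.81664/(2 × 0.326087) = 2.7855
P₀ = 1/(2.3478 + 2.7855) = 0.1948
Lq = P₀·a^2·ρ / (2!(1-ρ)²) = 0.194805 × 1.81664 × 0.673913 / (2 × 0.106333) = 1.1214
Wq = Lq/λ = 1.1214/6.2 = 0.1809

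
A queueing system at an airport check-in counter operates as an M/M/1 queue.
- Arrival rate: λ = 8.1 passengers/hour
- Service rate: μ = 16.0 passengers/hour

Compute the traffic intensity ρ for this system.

Server utilization: ρ = λ/μ
ρ = 8.1/16.0 = 0.5062
The server is busy 50.62% of the time.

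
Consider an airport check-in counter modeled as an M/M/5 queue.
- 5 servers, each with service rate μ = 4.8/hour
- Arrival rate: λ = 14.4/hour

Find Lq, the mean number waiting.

Traffic intensity: ρ = λ/(cμ) = 14.4/(5×4.8) = 0.6000
Since ρ = 0.6000 < 1, system is stable.
Offered load a = λ/μ = cρ = 14.4/4.8 = 3.0000
P₀ = [ Σₙ₌₀^4 aⁿ/n! + a^5/(5!(1-ρ)) ]⁻¹
Σ = a^0/0! + a^1/1! + a^2/2! + a^3/3! + a^4/4! = 1.0000 + 3.0000 + 4.5000 + 4.5000 + 3.3750 = 16.3750
a^5/(5!(1-ρ)) = 243.0000/(120 × 0.4000) = 5.0625
P₀ = 1/(16.3750 + 5.0625) = 0.04665
Lq = P₀·a^5·ρ / (5!(1-ρ)²) = 0.04665 × 243.0000 × 0.6000 / (120 × 0.1600) = 0.3542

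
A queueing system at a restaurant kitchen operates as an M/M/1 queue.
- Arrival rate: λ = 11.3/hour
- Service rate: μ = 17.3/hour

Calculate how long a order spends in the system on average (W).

First, compute utilization: ρ = λ/μ = 11.3/17.3 = 0.6532
For M/M/1: W = 1/(μ-λ)
W = 1/(17.3-11.3) = 1/6.00
W = 0.1667 hours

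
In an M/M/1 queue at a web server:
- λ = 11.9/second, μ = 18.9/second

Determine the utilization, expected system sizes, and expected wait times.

Step 1: ρ = λ/μ = 11.9/18.9 = 0.6296
Step 2: L = λ/(μ-λ) = 11.9/7.00 = 1.7000
Step 3: Lq = λ²/(μ(μ-λ)) = 141.61/(18.9×7.00) = 1.0704
Step 4: W = 1/(μ-λ) = 1/7.00 = 0.14286
Step 5: Wq = λ/(μ(μ-λ)) = 11.9/(18.9×7.00) = 0.08995
Step 6: P(0) = 1-ρ = 0.3704
Verify: L = λW = 11.9×0.14286 = 1.7000 ✔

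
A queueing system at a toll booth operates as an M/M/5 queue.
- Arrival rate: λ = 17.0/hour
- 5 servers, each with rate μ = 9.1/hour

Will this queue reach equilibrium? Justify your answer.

Stability requires ρ = λ/(cμ) < 1
ρ = 17.0/(5 × 9.1) = 17.0/45.50 = 0.3736
Since 0.3736 < 1, the system is STABLE.
The servers are busy 37.36% of the time.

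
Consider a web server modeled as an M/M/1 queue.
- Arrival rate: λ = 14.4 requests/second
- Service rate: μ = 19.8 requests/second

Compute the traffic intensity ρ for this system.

Server utilization: ρ = λ/μ
ρ = 14.4/19.8 = 0.7273
The server is busy 72.73% of the time.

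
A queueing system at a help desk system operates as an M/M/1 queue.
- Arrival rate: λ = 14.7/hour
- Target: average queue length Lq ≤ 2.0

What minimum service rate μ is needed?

For M/M/1: Lq = λ²/(μ(μ-λ))
Need Lq ≤ 2.0, i.e. μ(μ-λ) ≥ λ²/2.0
μ² - 14.7μ - 216.09/2.0 ≥ 0  →  μ² - 14.7μ - 108.0450 ≥ 0
Quadratic formula (positive root): μ = [λ + √(λ² + 4×108.0450)]/2
Discriminant: 216.09 + 4×108.0450 = 648.2700, √648.2700 = 25.46115
μ ≥ (14.7 + 25.46115)/2 = 20.0806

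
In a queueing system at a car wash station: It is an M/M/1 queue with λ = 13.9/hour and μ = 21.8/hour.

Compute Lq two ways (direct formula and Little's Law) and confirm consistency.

Method 1 (direct): Lq = λ²/(μ(μ-λ)) = 193.21/(21.8 × 7.90) = 1.1219

Method 2 (Little's Law):
W = 1/(μ-λ) = 1/7.90 = 0.12658
Wq = W - 1/μ = 0.12658 - 0.045872 = 0.08071
Lq = λWq = 13.9 × 0.08071 = 1.1219 ✔ (matches Method 1)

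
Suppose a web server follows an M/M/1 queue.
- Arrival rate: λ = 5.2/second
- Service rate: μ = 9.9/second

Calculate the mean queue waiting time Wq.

First, compute utilization: ρ = λ/μ = 5.2/9.9 = 0.5253
For M/M/1: Wq = λ/(μ(μ-λ))
Wq = 5.2/(9.9 × (9.9-5.2))
Wq = 5.2/(9.9 × 4.70)
Wq = 0.1118 seconds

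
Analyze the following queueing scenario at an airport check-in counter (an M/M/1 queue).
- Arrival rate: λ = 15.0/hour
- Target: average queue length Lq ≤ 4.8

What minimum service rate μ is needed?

For M/M/1: Lq = λ²/(μ(μ-λ))
Need Lq ≤ 4.8, i.e. μ(μ-λ) ≥ λ²/4.8
μ² - 15.0μ - 225.00/4.8 ≥ 0  →  μ² - 15.0μ - 46.8750 ≥ 0
Quadratic formula (positive root): μ = [λ + √(λ² + 4×46.8750)]/2
Discriminant: 225.00 + 4×46.8750 = 412.5000, √412.5000 = 20.3101
μ ≥ (15.0 + 20.3101)/2 = 17.6550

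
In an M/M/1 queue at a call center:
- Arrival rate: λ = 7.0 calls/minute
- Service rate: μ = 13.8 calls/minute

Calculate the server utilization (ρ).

Server utilization: ρ = λ/μ
ρ = 7.0/13.8 = 0.5072
The server is busy 50.72% of the time.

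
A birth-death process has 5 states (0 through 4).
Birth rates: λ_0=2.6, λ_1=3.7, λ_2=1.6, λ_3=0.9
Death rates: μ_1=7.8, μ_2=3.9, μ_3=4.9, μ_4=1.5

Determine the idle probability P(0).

Ratios P(n)/P(0) = (λ₀···λₙ₋₁)/(μ₁···μₙ):
P(1)/P(0) = (2.6)/(7.8) = 0.3333
P(2)/P(0) = (2.6×3.7)/(7.8×3.9) = 0.3162
P(3)/P(0) = (2.6×3.7×1.6)/(7.8×3.9×4.9) = 0.1033
P(4)/P(0) = (2.6×3.7×1.6×0.9)/(7.8×3.9×4.9×1.5) = 0.06196

Normalization: ∑ P(n) = 1
P(0) × (1.0000 + 0.3333 + 0.3162 + 0.1033 + 0.06196) = 1
P(0) × 1.8148 = 1
P(0) = 1/1.8148 = 0.5510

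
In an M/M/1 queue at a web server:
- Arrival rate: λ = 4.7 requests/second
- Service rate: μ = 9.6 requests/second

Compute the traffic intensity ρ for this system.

Server utilization: ρ = λ/μ
ρ = 4.7/9.6 = 0.4896
The server is busy 48.96% of the time.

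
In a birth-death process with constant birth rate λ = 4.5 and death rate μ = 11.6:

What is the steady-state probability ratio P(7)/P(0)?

For constant rates: P(n)/P(0) = (λ/μ)^n
P(7)/P(0) = (4.5/11.6)^7 = 0.38793^7 = 0.001322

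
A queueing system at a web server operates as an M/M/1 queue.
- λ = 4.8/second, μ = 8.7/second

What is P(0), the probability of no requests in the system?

ρ = λ/μ = 4.8/8.7 = 0.5517
P(0) = 1 - ρ = 1 - 0.5517 = 0.4483
The server is idle 44.83% of the time.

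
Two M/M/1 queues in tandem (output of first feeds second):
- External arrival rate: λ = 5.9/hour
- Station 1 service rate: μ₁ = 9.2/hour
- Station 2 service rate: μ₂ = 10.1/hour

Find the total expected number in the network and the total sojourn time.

By Jackson's theorem, each station behaves as independent M/M/1.
Station 1: ρ₁ = 5.9/9.2 = 0.6413, L₁ = ρ₁/(1-ρ₁) = λ/(μ₁-λ) = 5.9/3.30 = 1.78788
Station 2: ρ₂ = 5.9/10.1 = 0.5842, L₂ = ρ₂/(1-ρ₂) = λ/(μ₂-λ) = 5.9/4.20 = 1.40476
Total: L = L₁ + L₂ = 1.78788 + 1.40476 = 3.1926
W = L/λ = 3.1926/5.9 = 0.5411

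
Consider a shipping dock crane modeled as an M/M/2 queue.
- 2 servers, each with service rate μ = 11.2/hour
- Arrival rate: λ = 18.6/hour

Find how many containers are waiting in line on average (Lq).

Traffic intensity: ρ = λ/(cμ) = 18.6/(2×11.2) = 0.8304
Since ρ = 0.8304 < 1, system is stable.
Offered load a = λ/μ = cρ = 18.6/11.2 = 1.6607
P₀ = [ Σₙ₌₀^1 aⁿ/n! + a^2/(2!(1-ρ)) ]⁻¹
Σ = a^0/0! + a^1/1! = 1.0000 + 1.6607 = 2.6607
a^2/(2!(1-ρ)) = 2.757972/(2 × 0.1696429) = 8.1288
P₀ = 1/(2.6607 + 8.1288) = 0.09268
Lq = P₀·a^2·ρ / (2!(1-ρ)²) = 0.092683 × 2.7580 × 0.83036 / (2 × 0.028779) = 3.6877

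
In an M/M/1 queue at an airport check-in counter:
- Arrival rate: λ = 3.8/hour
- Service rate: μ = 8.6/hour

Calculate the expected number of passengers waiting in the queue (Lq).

ρ = λ/μ = 3.8/8.6 = 0.4419
For M/M/1: Lq = λ²/(μ(μ-λ))
Lq = 14.44/(8.6 × 4.80)
Lq = 0.3498 passengers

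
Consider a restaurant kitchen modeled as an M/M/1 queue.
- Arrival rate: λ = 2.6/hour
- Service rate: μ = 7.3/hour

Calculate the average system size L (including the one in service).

ρ = λ/μ = 2.6/7.3 = 0.3562
For M/M/1: L = λ/(μ-λ)
L = 2.6/(7.3-2.6) = 2.6/4.70
L = 0.5532 orders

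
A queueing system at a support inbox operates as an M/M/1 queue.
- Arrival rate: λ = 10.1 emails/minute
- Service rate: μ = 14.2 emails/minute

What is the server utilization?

Server utilization: ρ = λ/μ
ρ = 10.1/14.2 = 0.7113
The server is busy 71.13% of the time.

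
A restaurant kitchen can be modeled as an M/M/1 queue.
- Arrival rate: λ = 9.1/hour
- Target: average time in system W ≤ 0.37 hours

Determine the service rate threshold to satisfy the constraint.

For M/M/1: W = 1/(μ-λ)
Need W ≤ 0.37, so 1/(μ-λ) ≤ 0.37
μ - λ ≥ 1/0.37 = 2.7027
μ ≥ 9.1 + 2.7027 = 11.8027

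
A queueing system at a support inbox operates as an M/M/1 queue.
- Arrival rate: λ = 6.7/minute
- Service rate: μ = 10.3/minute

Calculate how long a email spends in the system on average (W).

First, compute utilization: ρ = λ/μ = 6.7/10.3 = 0.6505
For M/M/1: W = 1/(μ-λ)
W = 1/(10.3-6.7) = 1/3.60
W = 0.2778 minutes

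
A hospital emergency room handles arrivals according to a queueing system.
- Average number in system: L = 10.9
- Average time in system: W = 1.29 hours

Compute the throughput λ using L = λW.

Little's Law: L = λW, so λ = L/W
λ = 10.9/1.29 = 8.4496 patients/hour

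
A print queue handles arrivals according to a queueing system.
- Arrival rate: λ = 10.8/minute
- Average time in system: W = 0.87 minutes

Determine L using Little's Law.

Little's Law: L = λW
L = 10.8 × 0.87 = 9.3960 jobs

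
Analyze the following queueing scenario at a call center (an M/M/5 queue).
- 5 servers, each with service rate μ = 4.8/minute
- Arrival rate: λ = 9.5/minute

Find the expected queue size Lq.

Traffic intensity: ρ = λ/(cμ) = 9.5/(5×4.8) = 0.3958
Since ρ = 0.3958 < 1, system is stable.
Offered load a = λ/μ = cρ = 9.5/4.8 = 1.9792
P₀ = [ Σₙ₌₀^4 aⁿ/n! + a^5/(5!(1-ρ)) ]⁻¹
Σ = a^0/0! + a^1/1! + a^2/2! + a^3/3! + a^4/4! = 1.00000 + 1.97917 + 1.95855 + 1.29210 + 0.639320 = 6.8691
a^5/(5!(1-ρ)) = 30.3677/(120 × 0.60417) = 0.4189
P₀ = 1/(6.8691 + 0.4189) = 0.1372
Lq = P₀·a^5·ρ / (5!(1-ρ)²) = 0.1372 × 30.3677 × 0.3958 / (120 × 0.3650) = 0.03765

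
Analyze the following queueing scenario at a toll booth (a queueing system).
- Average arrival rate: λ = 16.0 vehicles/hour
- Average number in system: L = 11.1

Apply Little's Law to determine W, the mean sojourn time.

Little's Law: L = λW, so W = L/λ
W = 11.1/16.0 = 0.6937 hours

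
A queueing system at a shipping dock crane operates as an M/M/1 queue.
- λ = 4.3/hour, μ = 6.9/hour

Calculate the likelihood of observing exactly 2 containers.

ρ = λ/μ = 4.3/6.9 = 0.6232
P(n) = (1-ρ)ρⁿ
P(2) = (1-0.6232) × 0.6232^2
P(2) = 0.3768 × 0.3884
P(2) = 0.1463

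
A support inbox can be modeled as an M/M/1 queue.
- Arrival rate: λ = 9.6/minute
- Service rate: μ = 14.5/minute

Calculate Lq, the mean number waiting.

ρ = λ/μ = 9.6/14.5 = 0.6621
For M/M/1: Lq = λ²/(μ(μ-λ))
Lq = 92.16/(14.5 × 4.90)
Lq = 1.2971 emails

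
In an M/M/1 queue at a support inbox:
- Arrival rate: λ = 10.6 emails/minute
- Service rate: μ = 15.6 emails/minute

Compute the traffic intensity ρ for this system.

Server utilization: ρ = λ/μ
ρ = 10.6/15.6 = 0.6795
The server is busy 67.95% of the time.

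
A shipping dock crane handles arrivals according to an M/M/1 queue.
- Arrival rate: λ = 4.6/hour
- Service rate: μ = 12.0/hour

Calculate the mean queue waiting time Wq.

First, compute utilization: ρ = λ/μ = 4.6/12.0 = 0.3833
For M/M/1: Wq = λ/(μ(μ-λ))
Wq = 4.6/(12.0 × (12.0-4.6))
Wq = 4.6/(12.0 × 7.40)
Wq = 0.05180 hours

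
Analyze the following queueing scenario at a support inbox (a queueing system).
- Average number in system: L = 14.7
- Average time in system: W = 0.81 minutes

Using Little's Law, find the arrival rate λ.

Little's Law: L = λW, so λ = L/W
λ = 14.7/0.81 = 18.1481 emails/minute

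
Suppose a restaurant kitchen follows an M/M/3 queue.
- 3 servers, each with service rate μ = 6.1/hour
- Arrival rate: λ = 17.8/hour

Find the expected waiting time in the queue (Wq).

Traffic intensity: ρ = λ/(cμ) = 17.8/(3×6.1) = 0.9727
Since ρ = 0.9727 < 1, system is stable.
Offered load a = λ/μ = cρ = 17.8/6.1 = 2.9180
P₀ = [ Σₙ₌₀^2 aⁿ/n! + a^3/(3!(1-ρ)) ]⁻¹
Σ = a^0/0! + a^1/1! + a^2/2! = 1.0000 + 2.9180 + 4.2575 = 8.1755
a^3/(3!(1-ρ)) = 24.8468/(6 × 0.0273224) = 151.5655
P₀ = 1/(8.1755 + 151.5655) = 0.006260
Lq = P₀·a^3·ρ / (3!(1-ρ)²) = 0.00626013 × 24.8468 × 0.972678 / (6 × 0.000746514) = 33.7780
Wq = Lq/λ = 33.7780/17.8 = 1.8976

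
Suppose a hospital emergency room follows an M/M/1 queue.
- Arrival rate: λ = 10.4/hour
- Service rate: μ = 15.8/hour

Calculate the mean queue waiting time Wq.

First, compute utilization: ρ = λ/μ = 10.4/15.8 = 0.6582
For M/M/1: Wq = λ/(μ(μ-λ))
Wq = 10.4/(15.8 × (15.8-10.4))
Wq = 10.4/(15.8 × 5.40)
Wq = 0.1219 hours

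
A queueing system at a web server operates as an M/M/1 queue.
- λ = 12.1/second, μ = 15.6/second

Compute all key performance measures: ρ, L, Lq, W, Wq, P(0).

Step 1: ρ = λ/μ = 12.1/15.6 = 0.7756
Step 2: L = λ/(μ-λ) = 12.1/3.50 = 3.4571
Step 3: Lq = λ²/(μ(μ-λ)) = 146.41/(15.6×3.50) = 2.6815
Step 4: W = 1/(μ-λ) = 1/3.50 = 0.28571
Step 5: Wq = λ/(μ(μ-λ)) = 12.1/(15.6×3.50) = 0.2216
Step 6: P(0) = 1-ρ = 0.2244
Verify: L = λW = 12.1×0.28571 = 3.4571 ✔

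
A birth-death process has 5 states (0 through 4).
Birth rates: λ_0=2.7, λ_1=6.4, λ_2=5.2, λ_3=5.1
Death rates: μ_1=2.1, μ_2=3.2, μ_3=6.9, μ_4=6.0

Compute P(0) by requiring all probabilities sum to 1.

Ratios P(n)/P(0) = (λ₀···λₙ₋₁)/(μ₁···μₙ):
P(1)/P(0) = (2.7)/(2.1) = 1.2857
P(2)/P(0) = (2.7×6.4)/(2.1×3.2) = 2.5714
P(3)/P(0) = (2.7×6.4×5.2)/(2.1×3.2×6.9) = 1.9379
P(4)/P(0) = (2.7×6.4×5.2×5.1)/(2.1×3.2×6.9×6.0) = 1.6472

Normalization: ∑ P(n) = 1
P(0) × (1.0000 + 1.2857 + 2.5714 + 1.9379 + 1.6472) = 1
P(0) × 8.4422 = 1
P(0) = 1/8.4422 = 0.1185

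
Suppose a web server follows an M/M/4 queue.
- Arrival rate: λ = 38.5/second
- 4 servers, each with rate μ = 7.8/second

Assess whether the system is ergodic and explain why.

Stability requires ρ = λ/(cμ) < 1
ρ = 38.5/(4 × 7.8) = 38.5/31.20 = 1.2340
Since 1.2340 ≥ 1, the system is UNSTABLE.
Need c > λ/μ = 38.5/7.8 = 4.94.
Minimum servers needed: c = 5.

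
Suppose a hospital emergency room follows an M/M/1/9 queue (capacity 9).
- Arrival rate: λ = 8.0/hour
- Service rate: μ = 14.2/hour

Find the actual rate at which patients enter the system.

ρ = λ/μ = 8.0/14.2 = 0.56338
P₀ = (1-ρ)/(1-ρ^(K+1)) = (1-0.56338)/(1-0.56338^10) = 0.4366/0.9968 = 0.4380
P_K = P₀×ρ^K = 0.4380 × 0.56338^9 = 0.4380 × 0.005718 = 0.002504
λ_eff = λ(1-P_K) = 8.0 × (1 - 0.002504) = 8.0 × 0.9975 = 7.9800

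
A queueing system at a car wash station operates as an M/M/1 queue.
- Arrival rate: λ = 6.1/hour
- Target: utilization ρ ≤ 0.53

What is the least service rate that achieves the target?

ρ = λ/μ, so μ = λ/ρ
μ ≥ 6.1/0.53 = 11.5094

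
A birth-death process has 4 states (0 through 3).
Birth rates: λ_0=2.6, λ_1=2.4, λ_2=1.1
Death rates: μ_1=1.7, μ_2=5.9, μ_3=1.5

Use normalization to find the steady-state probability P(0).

Ratios P(n)/P(0) = (λ₀···λₙ₋₁)/(μ₁···μₙ):
P(1)/P(0) = (2.6)/(1.7) = 1.5294
P(2)/P(0) = (2.6×2.4)/(1.7×5.9) = 0.62213
P(3)/P(0) = (2.6×2.4×1.1)/(1.7×5.9×1.5) = 0.45623

Normalization: ∑ P(n) = 1
P(0) × (1.0000 + 1.5294 + 0.62213 + 0.45623) = 1
P(0) × 3.6078 = 1
P(0) = 1/3.6078 = 0.2772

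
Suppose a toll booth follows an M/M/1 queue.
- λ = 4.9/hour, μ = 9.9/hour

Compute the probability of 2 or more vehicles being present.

ρ = λ/μ = 4.9/9.9 = 0.49495
P(N ≥ n) = ρⁿ
P(N ≥ 2) = 0.49495^2
P(N ≥ 2) = 0.2450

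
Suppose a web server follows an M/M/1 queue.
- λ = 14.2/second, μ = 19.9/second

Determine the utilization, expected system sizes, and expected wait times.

Step 1: ρ = λ/μ = 14.2/19.9 = 0.7136
Step 2: L = λ/(μ-λ) = 14.2/5.70 = 2.4912
Step 3: Lq = λ²/(μ(μ-λ)) = 201.64/(19.9×5.70) = 1.7777
Step 4: W = 1/(μ-λ) = 1/5.70 = 0.17544
Step 5: Wq = λ/(μ(μ-λ)) = 14.2/(19.9×5.70) = 0.1252
Step 6: P(0) = 1-ρ = 0.2864
Verify: L = λW = 14.2×0.17544 = 2.4912 ✔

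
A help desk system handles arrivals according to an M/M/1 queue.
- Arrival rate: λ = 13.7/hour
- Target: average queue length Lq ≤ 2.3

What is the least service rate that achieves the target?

For M/M/1: Lq = λ²/(μ(μ-λ))
Need Lq ≤ 2.3, i.e. μ(μ-λ) ≥ λ²/2.3
μ² - 13.7μ - 187.69/2.3 ≥ 0  →  μ² - 13.7μ - 81.60435 ≥ 0
Quadratic formula (positive root): μ = [λ + √(λ² + 4×81.60435)]/2
Discriminant: 187.69 + 4×81.60435 = 514.1074, √514.1074 = 22.67394
μ ≥ (13.7 + 22.67394)/2 = 18.1870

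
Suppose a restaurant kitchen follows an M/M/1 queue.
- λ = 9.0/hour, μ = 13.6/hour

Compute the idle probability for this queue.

ρ = λ/μ = 9.0/13.6 = 0.6618
P(0) = 1 - ρ = 1 - 0.6618 = 0.3382
The server is idle 33.82% of the time.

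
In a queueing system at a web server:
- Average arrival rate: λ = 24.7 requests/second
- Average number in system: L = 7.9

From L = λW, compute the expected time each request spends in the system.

Little's Law: L = λW, so W = L/λ
W = 7.9/24.7 = 0.3198 seconds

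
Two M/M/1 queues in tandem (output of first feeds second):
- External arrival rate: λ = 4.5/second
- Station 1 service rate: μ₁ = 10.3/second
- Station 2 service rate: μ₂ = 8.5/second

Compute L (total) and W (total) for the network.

By Jackson's theorem, each station behaves as independent M/M/1.
Station 1: ρ₁ = 4.5/10.3 = 0.4369, L₁ = ρ₁/(1-ρ₁) = λ/(μ₁-λ) = 4.5/5.80 = 0.7759
Station 2: ρ₂ = 4.5/8.5 = 0.5294, L₂ = ρ₂/(1-ρ₂) = λ/(μ₂-λ) = 4.5/4.00 = 1.1250
Total: L = L₁ + L₂ = 0.7759 + 1.1250 = 1.9009
W = L/λ = 1.9009/4.5 = 0.4224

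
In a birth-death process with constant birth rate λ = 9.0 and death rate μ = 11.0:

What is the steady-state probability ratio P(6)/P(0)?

For constant rates: P(n)/P(0) = (λ/μ)^n
P(6)/P(0) = (9.0/11.0)^6 = 0.8182^6 = 0.3000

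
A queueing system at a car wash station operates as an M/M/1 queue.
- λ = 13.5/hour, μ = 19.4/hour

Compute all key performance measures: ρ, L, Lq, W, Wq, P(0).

Step 1: ρ = λ/μ = 13.5/19.4 = 0.6959
Step 2: L = λ/(μ-λ) = 13.5/5.90 = 2.2881
Step 3: Lq = λ²/(μ(μ-λ)) = 182.25/(19.4×5.90) = 1.5923
Step 4: W = 1/(μ-λ) = 1/5.90 = 0.16949
Step 5: Wq = λ/(μ(μ-λ)) = 13.5/(19.4×5.90) = 0.1179
Step 6: P(0) = 1-ρ = 0.3041
Verify: L = λW = 13.5×0.16949 = 2.2881 ✔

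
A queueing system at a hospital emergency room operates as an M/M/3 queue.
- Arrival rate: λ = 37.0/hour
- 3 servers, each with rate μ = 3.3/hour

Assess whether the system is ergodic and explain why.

Stability requires ρ = λ/(cμ) < 1
ρ = 37.0/(3 × 3.3) = 37.0/9.90 = 3.7374
Since 3.7374 ≥ 1, the system is UNSTABLE.
Need c > λ/μ = 37.0/3.3 = 11.21.
Minimum servers needed: c = 12.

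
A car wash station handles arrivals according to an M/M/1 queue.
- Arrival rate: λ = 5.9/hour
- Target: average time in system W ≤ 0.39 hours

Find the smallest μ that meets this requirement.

For M/M/1: W = 1/(μ-λ)
Need W ≤ 0.39, so 1/(μ-λ) ≤ 0.39
μ - λ ≥ 1/0.39 = 2.5641
μ ≥ 5.9 + 2.5641 = 8.4641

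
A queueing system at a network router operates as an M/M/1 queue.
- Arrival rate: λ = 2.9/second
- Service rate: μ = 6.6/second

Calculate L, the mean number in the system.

ρ = λ/μ = 2.9/6.6 = 0.4394
For M/M/1: L = λ/(μ-λ)
L = 2.9/(6.6-2.9) = 2.9/3.70
L = 0.7838 packets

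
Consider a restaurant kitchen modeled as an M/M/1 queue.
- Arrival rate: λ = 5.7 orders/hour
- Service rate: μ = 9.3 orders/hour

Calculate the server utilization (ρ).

Server utilization: ρ = λ/μ
ρ = 5.7/9.3 = 0.6129
The server is busy 61.29% of the time.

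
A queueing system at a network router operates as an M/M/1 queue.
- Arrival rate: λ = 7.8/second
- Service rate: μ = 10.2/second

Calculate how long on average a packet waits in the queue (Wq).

First, compute utilization: ρ = λ/μ = 7.8/10.2 = 0.7647
For M/M/1: Wq = λ/(μ(μ-λ))
Wq = 7.8/(10.2 × (10.2-7.8))
Wq = 7.8/(10.2 × 2.40)
Wq = 0.3186 seconds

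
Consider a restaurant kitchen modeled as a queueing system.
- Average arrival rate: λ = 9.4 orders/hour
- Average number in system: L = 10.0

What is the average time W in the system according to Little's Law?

Little's Law: L = λW, so W = L/λ
W = 10.0/9.4 = 1.0638 hours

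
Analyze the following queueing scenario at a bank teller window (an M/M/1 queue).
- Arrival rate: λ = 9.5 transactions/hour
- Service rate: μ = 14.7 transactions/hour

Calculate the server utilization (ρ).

Server utilization: ρ = λ/μ
ρ = 9.5/14.7 = 0.6463
The server is busy 64.63% of the time.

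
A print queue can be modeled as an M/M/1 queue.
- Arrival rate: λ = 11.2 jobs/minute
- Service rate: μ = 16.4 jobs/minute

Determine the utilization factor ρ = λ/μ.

Server utilization: ρ = λ/μ
ρ = 11.2/16.4 = 0.6829
The server is busy 68.29% of the time.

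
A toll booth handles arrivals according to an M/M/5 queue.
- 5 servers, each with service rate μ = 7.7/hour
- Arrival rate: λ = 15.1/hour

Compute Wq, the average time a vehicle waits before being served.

Traffic intensity: ρ = λ/(cμ) = 15.1/(5×7.7) = 0.3922
Since ρ = 0.3922 < 1, system is stable.
Offered load a = λ/μ = cρ = 15.1/7.7 = 1.9610
P₀ = [ Σₙ₌₀^4 aⁿ/n! + a^5/(5!(1-ρ)) ]⁻¹
Σ = a^0/0! + a^1/1! + a^2/2! + a^3/3! + a^4/4! = 1.00000 + 1.96104 + 1.92284 + 1.25692 + 0.616217 = 6.7570
a^5/(5!(1-ρ)) = 29.0022/(120 × 0.6078) = 0.3976
P₀ = 1/(6.7570 + 0.3976) = 0.1398
Lq = P₀·a^5·ρ / (5!(1-ρ)²) = 0.139769 × 29.0022 × 0.392208 / (120 × 0.369411) = 0.03586
Wq = Lq/λ = 0.03586/15.1 = 0.002375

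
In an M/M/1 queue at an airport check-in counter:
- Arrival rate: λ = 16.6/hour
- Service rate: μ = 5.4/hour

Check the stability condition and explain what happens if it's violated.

Stability requires ρ = λ/(cμ) < 1
ρ = 16.6/(1 × 5.4) = 16.6/5.40 = 3.0741
Since 3.0741 ≥ 1, the system is UNSTABLE.
Queue grows without bound. Need μ > λ = 16.6.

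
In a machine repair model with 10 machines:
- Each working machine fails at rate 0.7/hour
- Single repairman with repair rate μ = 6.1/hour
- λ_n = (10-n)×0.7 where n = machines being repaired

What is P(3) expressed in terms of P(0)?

P(3)/P(0) = ∏_{i=0}^{3-1} λ_i/μ_{i+1}
= (10-0)×0.7/6.1 × (10-1)×0.7/6.1 × (10-2)×0.7/6.1
= 1.0880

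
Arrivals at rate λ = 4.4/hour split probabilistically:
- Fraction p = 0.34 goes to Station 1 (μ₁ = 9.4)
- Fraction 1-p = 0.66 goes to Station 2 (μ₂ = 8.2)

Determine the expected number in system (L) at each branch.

Effective rates: λ₁ = 4.4×0.34 = 1.496, λ₂ = 4.4×0.66 = 2.904
Station 1: ρ₁ = 1.496/9.4 = 0.15915, L₁ = ρ₁/(1-ρ₁) = 0.15915/(1-0.15915) = 0.1893
Station 2: ρ₂ = 2.904/8.2 = 0.35415, L₂ = ρ₂/(1-ρ₂) = 0.35415/(1-0.35415) = 0.5483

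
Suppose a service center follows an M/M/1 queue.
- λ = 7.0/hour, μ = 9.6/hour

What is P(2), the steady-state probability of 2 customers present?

ρ = λ/μ = 7.0/9.6 = 0.7292
P(n) = (1-ρ)ρⁿ
P(2) = (1-0.7292) × 0.7292^2
P(2) = 0.2708 × 0.5317
P(2) = 0.1440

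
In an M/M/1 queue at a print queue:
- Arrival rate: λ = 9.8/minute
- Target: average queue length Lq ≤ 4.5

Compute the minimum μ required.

For M/M/1: Lq = λ²/(μ(μ-λ))
Need Lq ≤ 4.5, i.e. μ(μ-λ) ≥ λ²/4.5
μ² - 9.8μ - 96.04/4.5 ≥ 0  →  μ² - 9.8μ - 21.34222 ≥ 0
Quadratic formula (positive root): μ = [λ + √(λ² + 4×21.34222)]/2
Discriminant: 96.04 + 4×21.34222 = 181.4089, √181.4089 = 13.4688
μ ≥ (9.8 + 13.4688)/2 = 11.6344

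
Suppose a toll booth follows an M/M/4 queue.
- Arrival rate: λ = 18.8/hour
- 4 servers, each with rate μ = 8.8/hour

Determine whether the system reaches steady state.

Stability requires ρ = λ/(cμ) < 1
ρ = 18.8/(4 × 8.8) = 18.8/35.20 = 0.5341
Since 0.5341 < 1, the system is STABLE.
The servers are busy 53.41% of the time.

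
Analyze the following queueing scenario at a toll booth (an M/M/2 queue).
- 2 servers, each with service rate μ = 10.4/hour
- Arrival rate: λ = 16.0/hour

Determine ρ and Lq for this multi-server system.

Traffic intensity: ρ = λ/(cμ) = 16.0/(2×10.4) = 0.7692
Since ρ = 0.7692 < 1, system is stable.
Offered load a = λ/μ = cρ = 16.0/10.4 = 1.5385
P₀ = [ Σₙ₌₀^1 aⁿ/n! + a^2/(2!(1-ρ)) ]⁻¹
Σ = a^0/0! + a^1/1! = 1.0000 + 1.5385 = 2.5385
a^2/(2!(1-ρ)) = 2.36686/(2 × 0.230769) = 5.1282
P₀ = 1/(2.5385 + 5.1282) = 0.1304
Lq = P₀·a^2·ρ / (2!(1-ρ)²) = 0.130435 × 2.36686 × 0.769231 / (2 × 0.0532544) = 2.2297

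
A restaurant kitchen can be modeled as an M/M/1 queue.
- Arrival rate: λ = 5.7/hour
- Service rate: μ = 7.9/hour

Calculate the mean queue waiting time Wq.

First, compute utilization: ρ = λ/μ = 5.7/7.9 = 0.7215
For M/M/1: Wq = λ/(μ(μ-λ))
Wq = 5.7/(7.9 × (7.9-5.7))
Wq = 5.7/(7.9 × 2.20)
Wq = 0.3280 hours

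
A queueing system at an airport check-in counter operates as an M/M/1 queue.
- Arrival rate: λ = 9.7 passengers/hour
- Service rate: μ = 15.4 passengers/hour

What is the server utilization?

Server utilization: ρ = λ/μ
ρ = 9.7/15.4 = 0.6299
The server is busy 62.99% of the time.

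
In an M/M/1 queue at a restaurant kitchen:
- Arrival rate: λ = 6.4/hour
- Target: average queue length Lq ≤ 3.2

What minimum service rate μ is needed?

For M/M/1: Lq = λ²/(μ(μ-λ))
Need Lq ≤ 3.2, i.e. μ(μ-λ) ≥ λ²/3.2
μ² - 6.4μ - 40.96/3.2 ≥ 0  →  μ² - 6.4μ - 12.8000 ≥ 0
Quadratic formula (positive root): μ = [λ + √(λ² + 4×12.8000)]/2
Discriminant: 40.96 + 4×12.8000 = 92.1600, √92.1600 = 9.6000
μ ≥ (6.4 + 9.6000)/2 = 8.0000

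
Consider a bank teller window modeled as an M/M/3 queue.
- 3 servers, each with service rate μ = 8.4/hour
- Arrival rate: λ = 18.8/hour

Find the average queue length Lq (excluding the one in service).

Traffic intensity: ρ = λ/(cμ) = 18.8/(3×8.4) = 0.7460
Since ρ = 0.7460 < 1, system is stable.
Offered load a = λ/μ = cρ = 18.8/8.4 = 2.2381
P₀ = [ Σₙ₌₀^2 aⁿ/n! + a^3/(3!(1-ρ)) ]⁻¹
Σ = a^0/0! + a^1/1! + a^2/2! = 1.0000 + 2.2381 + 2.5045 = 5.7426
a^3/(3!(1-ρ)) = 11.2108/(6 × 0.253968) = 7.3571
P₀ = 1/(5.7426 + 7.3571) = 0.07634
Lq = P₀·a^3·ρ / (3!(1-ρ)²) = 0.076338 × 11.2108 × 0.74603 / (6 × 0.064500) = 1.6498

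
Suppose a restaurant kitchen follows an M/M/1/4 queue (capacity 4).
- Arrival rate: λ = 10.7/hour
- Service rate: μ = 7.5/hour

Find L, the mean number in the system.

ρ = λ/μ = 10.7/7.5 = 1.4267
P₀ = (1-ρ)/(1-ρ^(K+1)) = (1-1.4267)/(1-1.4267^5) = -0.4267/-4.9110 = 0.08689
P_K = P₀×ρ^K = 0.08689 × 1.4267^4 = 0.08689 × 4.1431 = 0.3600
L = ρ[1 - (K+1)ρ^K + Kρ^(K+1)] / [(1-ρ)(1-ρ^(K+1))]
L = 1.4267 × (1 - 5×4.14315 + 4×5.91103) / ((1 - 1.4267) × (1 - 5.91103)) = 2.6745 orders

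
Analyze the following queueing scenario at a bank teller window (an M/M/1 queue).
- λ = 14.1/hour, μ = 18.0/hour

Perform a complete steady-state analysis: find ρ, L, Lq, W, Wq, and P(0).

Step 1: ρ = λ/μ = 14.1/18.0 = 0.7833
Step 2: L = λ/(μ-λ) = 14.1/3.90 = 3.6154
Step 3: Lq = λ²/(μ(μ-λ)) = 198.81/(18.0×3.90) = 2.8321
Step 4: W = 1/(μ-λ) = 1/3.90 = 0.25641
Step 5: Wq = λ/(μ(μ-λ)) = 14.1/(18.0×3.90) = 0.2009
Step 6: P(0) = 1-ρ = 0.2167
Verify: L = λW = 14.1×0.25641 = 3.6154 ✔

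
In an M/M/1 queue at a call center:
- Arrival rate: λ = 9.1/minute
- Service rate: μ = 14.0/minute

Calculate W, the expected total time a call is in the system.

First, compute utilization: ρ = λ/μ = 9.1/14.0 = 0.6500
For M/M/1: W = 1/(μ-λ)
W = 1/(14.0-9.1) = 1/4.90
W = 0.2041 minutes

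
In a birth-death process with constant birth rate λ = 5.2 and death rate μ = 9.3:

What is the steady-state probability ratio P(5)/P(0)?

For constant rates: P(n)/P(0) = (λ/μ)^n
P(5)/P(0) = (5.2/9.3)^5 = 0.55914^5 = 0.05465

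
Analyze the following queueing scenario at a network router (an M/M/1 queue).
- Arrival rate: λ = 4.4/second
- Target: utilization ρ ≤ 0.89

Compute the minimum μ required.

ρ = λ/μ, so μ = λ/ρ
μ ≥ 4.4/0.89 = 4.9438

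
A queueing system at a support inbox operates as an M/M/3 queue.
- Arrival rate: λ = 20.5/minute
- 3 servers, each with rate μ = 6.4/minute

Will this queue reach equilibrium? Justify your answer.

Stability requires ρ = λ/(cμ) < 1
ρ = 20.5/(3 × 6.4) = 20.5/19.20 = 1.0677
Since 1.0677 ≥ 1, the system is UNSTABLE.
Need c > λ/μ = 20.5/6.4 = 3.20.
Minimum servers needed: c = 4.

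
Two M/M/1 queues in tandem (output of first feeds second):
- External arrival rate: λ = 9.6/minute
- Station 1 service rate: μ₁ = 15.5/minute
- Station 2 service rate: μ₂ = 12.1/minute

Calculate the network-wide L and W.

By Jackson's theorem, each station behaves as independent M/M/1.
Station 1: ρ₁ = 9.6/15.5 = 0.6194, L₁ = ρ₁/(1-ρ₁) = λ/(μ₁-λ) = 9.6/5.90 = 1.6271
Station 2: ρ₂ = 9.6/12.1 = 0.7934, L₂ = ρ₂/(1-ρ₂) = λ/(μ₂-λ) = 9.6/2.50 = 3.8400
Total: L = L₁ + L₂ = 1.6271 + 3.8400 = 5.4671
W = L/λ = 5.4671/9.6 = 0.5695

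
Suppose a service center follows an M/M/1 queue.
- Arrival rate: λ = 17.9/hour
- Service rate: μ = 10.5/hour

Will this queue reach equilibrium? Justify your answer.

Stability requires ρ = λ/(cμ) < 1
ρ = 17.9/(1 × 10.5) = 17.9/10.50 = 1.7048
Since 1.7048 ≥ 1, the system is UNSTABLE.
Queue grows without bound. Need μ > λ = 17.9.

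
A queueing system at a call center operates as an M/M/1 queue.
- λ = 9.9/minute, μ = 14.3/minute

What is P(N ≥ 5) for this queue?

ρ = λ/μ = 9.9/14.3 = 0.6923
P(N ≥ n) = ρⁿ
P(N ≥ 5) = 0.6923^5
P(N ≥ 5) = 0.1590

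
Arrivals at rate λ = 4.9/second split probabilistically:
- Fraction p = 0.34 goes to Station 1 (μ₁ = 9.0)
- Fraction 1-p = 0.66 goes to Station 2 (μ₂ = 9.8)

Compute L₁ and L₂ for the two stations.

Effective rates: λ₁ = 4.9×0.34 = 1.666, λ₂ = 4.9×0.66 = 3.234
Station 1: ρ₁ = 1.666/9.0 = 0.18511, L₁ = ρ₁/(1-ρ₁) = 0.18511/(1-0.18511) = 0.2272
Station 2: ρ₂ = 3.234/9.8 = 0.3300, L₂ = ρ₂/(1-ρ₂) = 0.3300/(1-0.3300) = 0.4925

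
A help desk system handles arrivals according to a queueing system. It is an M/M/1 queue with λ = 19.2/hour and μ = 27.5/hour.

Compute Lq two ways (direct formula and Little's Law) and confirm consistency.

Method 1 (direct): Lq = λ²/(μ(μ-λ)) = 368.64/(27.5 × 8.30) = 1.6151

Method 2 (Little's Law):
W = 1/(μ-λ) = 1/8.30 = 0.12048
Wq = W - 1/μ = 0.12048 - 0.036364 = 0.08412
Lq = λWq = 19.2 × 0.08412 = 1.6151 ✔ (matches Method 1)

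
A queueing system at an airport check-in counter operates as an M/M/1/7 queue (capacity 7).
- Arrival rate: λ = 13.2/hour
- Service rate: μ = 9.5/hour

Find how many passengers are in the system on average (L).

ρ = λ/μ = 13.2/9.5 = 1.38947
P₀ = (1-ρ)/(1-ρ^(K+1)) = (1-1.38947)/(1-1.38947^8) = -0.3895/-12.8929 = 0.03021
P_K = P₀×ρ^K = 0.030208 × 1.38947^7 = 0.030208 × 9.9987 = 0.3020
L = ρ[1 - (K+1)ρ^K + Kρ^(K+1)] / [(1-ρ)(1-ρ^(K+1))]
L = 1.38947 × (1 - 8×9.9987 + 7×13.8929) / ((1 - 1.38947) × (1 - 13.8929)) = 5.0529 passengers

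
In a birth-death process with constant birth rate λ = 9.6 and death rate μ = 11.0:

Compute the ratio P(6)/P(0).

For constant rates: P(n)/P(0) = (λ/μ)^n
P(6)/P(0) = (9.6/11.0)^6 = 0.8727^6 = 0.4418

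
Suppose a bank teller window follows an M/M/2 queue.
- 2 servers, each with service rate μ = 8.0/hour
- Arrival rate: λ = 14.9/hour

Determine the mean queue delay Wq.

Traffic intensity: ρ = λ/(cμ) = 14.9/(2×8.0) = 0.9313
Since ρ = 0.9313 < 1, system is stable.
Offered load a = λ/μ = cρ = 14.9/8.0 = 1.8625
P₀ = [ Σₙ₌₀^1 aⁿ/n! + a^2/(2!(1-ρ)) ]⁻¹
Σ = a^0/0! + a^1/1! = 1.0000 + 1.8625 = 2.8625
a^2/(2!(1-ρ)) = 3.4689/(2 × 0.06875) = 25.2284
P₀ = 1/(2.8625 + 25.2284) = 0.03560
Lq = P₀·a^2·ρ / (2!(1-ρ)²) = 0.0355987 × 3.46891 × 0.931250 / (2 × 0.00472656) = 12.1652
Wq = Lq/λ = 12.1652/14.9 = 0.8165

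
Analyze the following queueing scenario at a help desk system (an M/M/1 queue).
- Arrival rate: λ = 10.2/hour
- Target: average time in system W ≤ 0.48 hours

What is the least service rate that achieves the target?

For M/M/1: W = 1/(μ-λ)
Need W ≤ 0.48, so 1/(μ-λ) ≤ 0.48
μ - λ ≥ 1/0.48 = 2.0833
μ ≥ 10.2 + 2.0833 = 12.2833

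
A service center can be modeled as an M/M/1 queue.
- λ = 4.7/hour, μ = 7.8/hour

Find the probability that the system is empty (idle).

ρ = λ/μ = 4.7/7.8 = 0.6026
P(0) = 1 - ρ = 1 - 0.6026 = 0.3974
The server is idle 39.74% of the time.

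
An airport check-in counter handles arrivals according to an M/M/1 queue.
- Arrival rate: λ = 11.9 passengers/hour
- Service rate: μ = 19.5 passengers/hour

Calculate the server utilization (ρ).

Server utilization: ρ = λ/μ
ρ = 11.9/19.5 = 0.6103
The server is busy 61.03% of the time.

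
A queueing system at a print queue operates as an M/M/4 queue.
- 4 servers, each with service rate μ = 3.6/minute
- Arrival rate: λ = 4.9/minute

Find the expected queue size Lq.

Traffic intensity: ρ = λ/(cμ) = 4.9/(4×3.6) = 0.3403
Since ρ = 0.3403 < 1, system is stable.
Offered load a = λ/μ = cρ = 4.9/3.6 = 1.3611
P₀ = [ Σₙ₌₀^3 aⁿ/n! + a^4/(4!(1-ρ)) ]⁻¹
Σ = a^0/0! + a^1/1! + a^2/2! + a^3/3! = 1.0000 + 1.3611 + 0.9263 + 0.4203 = 3.7077
a^4/(4!(1-ρ)) = 3.4322/(24 × 0.6597) = 0.2168
P₀ = 1/(3.7077 + 0.2168) = 0.2548
Lq = P₀·a^4·ρ / (4!(1-ρ)²) = 0.2548 × 3.4322 × 0.3403 / (24 × 0.4352) = 0.02849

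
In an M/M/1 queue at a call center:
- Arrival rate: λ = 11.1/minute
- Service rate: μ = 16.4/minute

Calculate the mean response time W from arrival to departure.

First, compute utilization: ρ = λ/μ = 11.1/16.4 = 0.6768
For M/M/1: W = 1/(μ-λ)
W = 1/(16.4-11.1) = 1/5.30
W = 0.1887 minutes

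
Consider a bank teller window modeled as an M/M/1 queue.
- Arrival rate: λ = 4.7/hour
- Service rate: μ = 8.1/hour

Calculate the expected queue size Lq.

ρ = λ/μ = 4.7/8.1 = 0.5802
For M/M/1: Lq = λ²/(μ(μ-λ))
Lq = 22.09/(8.1 × 3.40)
Lq = 0.8021 transactions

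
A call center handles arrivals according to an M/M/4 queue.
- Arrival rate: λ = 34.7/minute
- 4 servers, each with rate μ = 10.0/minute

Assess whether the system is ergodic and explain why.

Stability requires ρ = λ/(cμ) < 1
ρ = 34.7/(4 × 10.0) = 34.7/40.00 = 0.8675
Since 0.8675 < 1, the system is STABLE.
The servers are busy 86.75% of the time.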